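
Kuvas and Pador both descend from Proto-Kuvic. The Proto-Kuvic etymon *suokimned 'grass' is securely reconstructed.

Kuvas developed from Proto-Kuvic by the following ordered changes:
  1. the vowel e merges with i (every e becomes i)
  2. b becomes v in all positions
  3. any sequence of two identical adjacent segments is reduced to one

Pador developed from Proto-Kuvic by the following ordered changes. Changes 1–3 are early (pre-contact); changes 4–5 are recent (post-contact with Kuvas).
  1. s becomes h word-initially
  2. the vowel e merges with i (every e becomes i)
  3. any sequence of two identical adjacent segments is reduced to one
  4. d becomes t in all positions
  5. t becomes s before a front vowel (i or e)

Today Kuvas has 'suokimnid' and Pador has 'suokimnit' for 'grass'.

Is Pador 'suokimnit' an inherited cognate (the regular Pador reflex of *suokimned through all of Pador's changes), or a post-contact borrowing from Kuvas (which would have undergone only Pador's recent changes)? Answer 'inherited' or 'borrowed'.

borrowed

If inherited, *suokimned would pass through all of Pador's changes:
Pador: start from *suokimned.
  rule 1 (debuccalisation): suokimned → huokimned
  rule 2 (vowel merger): huokimned → huokimnid
  rule 3: no change — huokimnid
  rule 4 (unconditioned shift): huokimnid → huokimnit
  rule 5: no change — huokimnit
  ⇒ Pador huokimnit
If borrowed from Kuvas 'suokimnid' after the early changes, it would undergo only the recent ones:
  rule 4 (unconditioned shift): suokimnid → suokimnit
  rule 5 (palatalisation): no change (suokimnit)
  ⇒ as a loan: suokimnit
Pador 'suokimnit' matches the loan outcome 'suokimnit', not the inherited 'huokimnit' — it skipped the early Pador changes, so it was borrowed from Kuvas.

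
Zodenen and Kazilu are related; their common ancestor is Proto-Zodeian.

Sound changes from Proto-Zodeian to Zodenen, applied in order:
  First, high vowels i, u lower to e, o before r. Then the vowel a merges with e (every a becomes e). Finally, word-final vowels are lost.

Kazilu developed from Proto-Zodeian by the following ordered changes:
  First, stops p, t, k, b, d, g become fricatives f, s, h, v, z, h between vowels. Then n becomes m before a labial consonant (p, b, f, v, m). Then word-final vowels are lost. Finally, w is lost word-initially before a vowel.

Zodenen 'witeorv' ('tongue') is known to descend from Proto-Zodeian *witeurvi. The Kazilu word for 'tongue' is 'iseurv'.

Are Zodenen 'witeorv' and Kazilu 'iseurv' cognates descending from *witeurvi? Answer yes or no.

Derive the expected Kazilu reflex of *witeurvi:
Kazilu: *witeurvi > wiseurvi > wiseurv > iseurv  (by intervocalic lenition, apocope, glide loss)
Kazilu 'iseurv' matches the regular reflex exactly, so the pair is cognate.

yes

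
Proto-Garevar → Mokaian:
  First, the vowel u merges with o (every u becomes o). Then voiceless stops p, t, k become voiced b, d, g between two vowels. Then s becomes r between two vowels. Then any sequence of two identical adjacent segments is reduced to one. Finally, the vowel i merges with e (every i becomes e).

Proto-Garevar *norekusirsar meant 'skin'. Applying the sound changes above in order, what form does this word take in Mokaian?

Mokaian: start from *norekusirsar.
  rule 1 (vowel merger): norekusirsar → norekosirsar
  rule 2 (intervocalic voicing): norekosirsar → noregosirsar
  rule 3 (rhotacism): noregosirsar → noregorirsar
  rule 4: no change — noregorirsar
  rule 5 (vowel merger): noregorirsar → noregorersar
  ⇒ Mokaian noregorersar

noregorersar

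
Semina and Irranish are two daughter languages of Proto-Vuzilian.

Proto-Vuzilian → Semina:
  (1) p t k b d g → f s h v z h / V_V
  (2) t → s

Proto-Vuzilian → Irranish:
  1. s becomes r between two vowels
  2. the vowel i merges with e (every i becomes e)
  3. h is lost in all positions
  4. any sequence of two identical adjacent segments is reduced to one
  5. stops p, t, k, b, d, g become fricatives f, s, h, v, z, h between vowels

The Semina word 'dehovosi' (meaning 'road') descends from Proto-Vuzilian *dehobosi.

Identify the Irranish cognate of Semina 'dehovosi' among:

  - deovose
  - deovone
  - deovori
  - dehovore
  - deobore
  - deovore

deovore

Irranish: *dehobosi
  dehobosi → dehobori   [rhotacism]
  dehobori → dehobore   [vowel merger]
  dehobore → deobore   [h-loss]
  deobore (rule 4 does not apply)
  deobore → deovore   [intervocalic lenition]
  giving Irranish deovore.
The other candidates each miss or misapply at least one Irranish change.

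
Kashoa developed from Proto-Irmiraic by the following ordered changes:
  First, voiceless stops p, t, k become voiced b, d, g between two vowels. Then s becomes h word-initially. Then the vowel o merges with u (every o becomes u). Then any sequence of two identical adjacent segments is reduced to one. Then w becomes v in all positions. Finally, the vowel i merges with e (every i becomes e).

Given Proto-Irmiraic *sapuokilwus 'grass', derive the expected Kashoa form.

habugelvus

Kashoa: *sapuokilwus
  sapuokilwus → sabuogilwus   [intervocalic voicing]
  sabuogilwus → habuogilwus   [debuccalisation]
  habuogilwus → habuugilwus   [vowel merger]
  habuugilwus → habugilwus   [degemination]
  habugilwus → habugilvus   [unconditioned shift]
  habugilvus → habugelvus   [vowel merger]
  giving Kashoa habugelvus.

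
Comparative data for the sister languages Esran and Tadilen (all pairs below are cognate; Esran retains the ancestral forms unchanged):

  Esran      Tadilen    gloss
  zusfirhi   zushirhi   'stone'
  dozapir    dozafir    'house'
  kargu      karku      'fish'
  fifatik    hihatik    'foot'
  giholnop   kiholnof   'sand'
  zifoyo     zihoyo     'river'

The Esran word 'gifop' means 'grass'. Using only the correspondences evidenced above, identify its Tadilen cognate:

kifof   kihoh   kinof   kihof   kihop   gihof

giholnop ~ kiholnof — Esran g corresponds to Tadilen k word-initially before a front vowel.
zifoyo ~ zihoyo — Esran f corresponds to Tadilen h between vowels (before a back vowel).
giholnop ~ kiholnof — Esran p corresponds to Tadilen f word-finally.
Applying these to Esran 'gifop':
  gifop → kifop   (g→k word-initially before a front vowel)
  kifop → kihop   (f→h between vowels (before a back vowel))
  kihop → kihof   (p→f word-finally)
So the Tadilen cognate is 'kihof'.

kihof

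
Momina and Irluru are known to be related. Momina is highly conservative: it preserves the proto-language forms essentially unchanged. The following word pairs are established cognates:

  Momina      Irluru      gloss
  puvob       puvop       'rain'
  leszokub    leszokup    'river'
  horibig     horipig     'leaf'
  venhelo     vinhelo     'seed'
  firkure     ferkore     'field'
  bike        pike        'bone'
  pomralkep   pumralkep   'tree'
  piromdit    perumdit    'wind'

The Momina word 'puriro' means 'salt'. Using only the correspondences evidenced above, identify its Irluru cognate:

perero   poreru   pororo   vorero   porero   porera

porero

firkure ~ ferkore — Momina u corresponds to Irluru o after a consonant, before r.
firkure ~ ferkore, piromdit ~ perumdit — Momina i corresponds to Irluru e after a consonant, before r.
Applying these to Momina 'puriro':
  puriro → poriro   (u→o after a consonant, before r)
  poriro → porero   (i→e after a consonant, before r)
So the Irluru cognate is 'porero'.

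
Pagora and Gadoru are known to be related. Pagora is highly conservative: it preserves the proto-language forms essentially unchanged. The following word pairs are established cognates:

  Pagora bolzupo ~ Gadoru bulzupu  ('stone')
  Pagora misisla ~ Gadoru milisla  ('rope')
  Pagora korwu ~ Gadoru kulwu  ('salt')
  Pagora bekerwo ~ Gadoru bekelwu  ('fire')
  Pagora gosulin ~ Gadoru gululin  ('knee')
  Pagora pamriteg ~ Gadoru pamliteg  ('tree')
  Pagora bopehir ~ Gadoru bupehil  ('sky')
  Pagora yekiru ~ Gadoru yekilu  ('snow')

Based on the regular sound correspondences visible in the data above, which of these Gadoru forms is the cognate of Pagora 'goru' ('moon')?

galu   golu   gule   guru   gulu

korwu ~ kulwu — Pagora o corresponds to Gadoru u after a consonant, before r.
yekiru ~ yekilu — Pagora r corresponds to Gadoru l between vowels (before a back vowel).
Applying these to Pagora 'goru':
  goru → guru   (o→u after a consonant, before r)
  guru → gulu   (r→l between vowels (before a back vowel))
So the Gadoru cognate is 'gulu'.

gulu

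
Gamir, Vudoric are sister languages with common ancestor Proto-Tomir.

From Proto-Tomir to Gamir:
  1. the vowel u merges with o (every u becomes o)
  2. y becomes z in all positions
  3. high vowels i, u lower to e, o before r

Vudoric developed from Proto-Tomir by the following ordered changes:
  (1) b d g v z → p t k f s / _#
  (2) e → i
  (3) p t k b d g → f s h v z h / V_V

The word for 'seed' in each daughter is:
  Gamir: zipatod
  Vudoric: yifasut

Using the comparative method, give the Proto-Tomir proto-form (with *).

Position 1: Gamir has z, Vudoric has y. Vudoric preserves y here (none of its changes turn any other segment into y), so the proto-segment is *y.
Position 5: Gamir has t, Vudoric has s. Gamir preserves t here (none of its changes turn any other segment into t), so the proto-segment is *t.
Continuing position by position gives *yipatud; check it forward:
Gamir: *yipatud > yipatod > zipatod  (by vowel merger, unconditioned shift)
Vudoric: *yipatud
  yipatud → yipatut   [final devoicing]
  yipatut (rule 2 does not apply)
  yipatut → yifasut   [intervocalic lenition]
  giving Vudoric yifasut.
Only *yipatud yields all of Gamir zipatod, Vudoric yifasut.

*yipatud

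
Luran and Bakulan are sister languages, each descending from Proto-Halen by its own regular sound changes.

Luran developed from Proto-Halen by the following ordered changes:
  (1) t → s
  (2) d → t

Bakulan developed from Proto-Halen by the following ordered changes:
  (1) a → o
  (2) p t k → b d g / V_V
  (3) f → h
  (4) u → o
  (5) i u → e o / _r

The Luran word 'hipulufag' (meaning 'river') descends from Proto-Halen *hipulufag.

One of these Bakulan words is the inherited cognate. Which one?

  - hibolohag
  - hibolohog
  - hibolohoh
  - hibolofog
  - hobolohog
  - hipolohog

hibolohog

Bakulan: *hipulufag
  hipulufag → hipulufog   [vowel merger]
  hipulufog → hibulufog   [intervocalic voicing]
  hibulufog → hibuluhog   [unconditioned shift]
  hibuluhog → hibolohog   [vowel merger]
  hibolohog (rule 5 does not apply)
  giving Bakulan hibolohog.
Among the options, 'hibolohog' alone shows every Bakulan change applied in order.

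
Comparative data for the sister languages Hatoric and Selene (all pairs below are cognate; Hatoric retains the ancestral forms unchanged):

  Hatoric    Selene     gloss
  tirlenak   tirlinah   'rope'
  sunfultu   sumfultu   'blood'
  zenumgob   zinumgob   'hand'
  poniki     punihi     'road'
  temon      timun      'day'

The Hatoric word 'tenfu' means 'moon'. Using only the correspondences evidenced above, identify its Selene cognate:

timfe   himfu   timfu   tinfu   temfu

timfu

tirlenak ~ tirlinah, zenumgob ~ zinumgob — Hatoric e corresponds to Selene i after a consonant, before a nasal.
sunfultu ~ sumfultu — Hatoric n corresponds to Selene m after a vowel, before a labial obstruent.
Applying these to Hatoric 'tenfu':
  tenfu → tinfu   (e→i after a consonant, before a nasal)
  tinfu → timfu   (n→m after a vowel, before a labial obstruent)
So the Selene cognate is 'timfu'.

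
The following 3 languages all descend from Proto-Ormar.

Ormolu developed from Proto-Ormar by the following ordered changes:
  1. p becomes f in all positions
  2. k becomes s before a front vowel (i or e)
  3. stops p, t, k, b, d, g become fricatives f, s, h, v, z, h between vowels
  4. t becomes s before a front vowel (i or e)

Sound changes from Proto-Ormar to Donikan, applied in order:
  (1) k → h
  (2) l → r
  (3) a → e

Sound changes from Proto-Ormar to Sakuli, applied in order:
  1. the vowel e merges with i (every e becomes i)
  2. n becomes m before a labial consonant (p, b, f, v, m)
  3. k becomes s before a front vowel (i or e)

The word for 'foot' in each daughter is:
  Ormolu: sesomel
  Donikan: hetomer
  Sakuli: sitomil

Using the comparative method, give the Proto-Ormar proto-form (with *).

*ketomel

Position 7: Ormolu has l, Donikan has r, Sakuli has l. Ormolu preserves l here (none of its changes turn any other segment into l), so the proto-segment is *l.
Position 1: Ormolu has s, Donikan has h, Sakuli has s. Taking the neighbouring segments as reconstructed: Ormolu s could go back to *t or *k or *s; Donikan h could go back to *k or *h; Sakuli s could go back to *k or *s — the one source consistent with every daughter is *k.
Continuing position by position gives *ketomel; check it forward:
Ormolu: *ketomel > setomel > sesomel  (by palatalisation, intervocalic lenition)
Donikan: *ketomel
  ketomel → hetomel   [unconditioned shift]
  hetomel → hetomer   [unconditioned shift]
  hetomer (rule 3 does not apply)
  giving Donikan hetomer.
Sakuli: *ketomel > kitomil > sitomil  (by vowel merger, palatalisation)
No other proto-form is consistent with every reflex, so the reconstruction is *ketomel.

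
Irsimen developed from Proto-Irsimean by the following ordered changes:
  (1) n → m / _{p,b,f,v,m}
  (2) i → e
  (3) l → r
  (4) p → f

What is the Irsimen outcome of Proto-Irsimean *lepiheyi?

refeheye

Irsimen: start from *lepiheyi.
  rule 1: no change — lepiheyi
  rule 2 (vowel merger): lepiheyi → lepeheye
  rule 3 (unconditioned shift): lepeheye → repeheye
  rule 4 (unconditioned shift): repeheye → refeheye
  ⇒ Irsimen refeheye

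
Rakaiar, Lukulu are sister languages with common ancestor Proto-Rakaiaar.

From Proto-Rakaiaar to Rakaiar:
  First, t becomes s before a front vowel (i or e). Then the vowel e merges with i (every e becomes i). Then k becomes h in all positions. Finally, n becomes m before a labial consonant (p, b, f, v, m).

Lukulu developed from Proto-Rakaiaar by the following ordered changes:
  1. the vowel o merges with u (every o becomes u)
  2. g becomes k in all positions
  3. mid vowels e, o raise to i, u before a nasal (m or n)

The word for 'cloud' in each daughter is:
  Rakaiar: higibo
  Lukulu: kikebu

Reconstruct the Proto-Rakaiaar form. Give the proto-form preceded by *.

*kigebo

Position 1: Rakaiar has h, Lukulu has k. Taking the neighbouring segments as reconstructed: Rakaiar h could go back to *k or *h; Lukulu k could go back to *k or *g — the one source consistent with every daughter is *k.
Position 6: Rakaiar has o, Lukulu has u. Rakaiar preserves o here (none of its changes turn any other segment into o), so the proto-segment is *o.
This points to *kigebo. Verify forward in each daughter:
Rakaiar: *kigebo > kigibo > higibo  (by vowel merger, unconditioned shift)
Lukulu: *kigebo > kigebu > kikebu  (by vowel merger, unconditioned shift)
*kigebo is the unique common source.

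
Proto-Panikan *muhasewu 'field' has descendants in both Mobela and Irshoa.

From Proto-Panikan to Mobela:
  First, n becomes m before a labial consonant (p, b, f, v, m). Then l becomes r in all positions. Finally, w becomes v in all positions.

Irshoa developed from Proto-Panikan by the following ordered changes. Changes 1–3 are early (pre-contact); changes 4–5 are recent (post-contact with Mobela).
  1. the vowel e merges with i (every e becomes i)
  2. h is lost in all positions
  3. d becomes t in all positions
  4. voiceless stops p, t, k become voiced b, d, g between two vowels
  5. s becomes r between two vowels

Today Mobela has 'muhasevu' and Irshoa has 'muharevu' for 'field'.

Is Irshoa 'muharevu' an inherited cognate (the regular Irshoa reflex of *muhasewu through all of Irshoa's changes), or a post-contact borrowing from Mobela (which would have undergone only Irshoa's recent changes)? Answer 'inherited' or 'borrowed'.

If inherited, *muhasewu would pass through all of Irshoa's changes:
Irshoa: *muhasewu > muhasiwu > muasiwu > muariwu  (by vowel merger, h-loss, rhotacism)
If borrowed from Mobela 'muhasevu' after the early changes, it would undergo only the recent ones:
  rule 4 (intervocalic voicing): no change (muhasevu)
  rule 5 (rhotacism): muhasevu → muharevu
  ⇒ as a loan: muharevu
Irshoa 'muharevu' matches the loan outcome 'muharevu', not the inherited 'muariwu' — it skipped the early Irshoa changes, so it was borrowed from Mobela.

borrowed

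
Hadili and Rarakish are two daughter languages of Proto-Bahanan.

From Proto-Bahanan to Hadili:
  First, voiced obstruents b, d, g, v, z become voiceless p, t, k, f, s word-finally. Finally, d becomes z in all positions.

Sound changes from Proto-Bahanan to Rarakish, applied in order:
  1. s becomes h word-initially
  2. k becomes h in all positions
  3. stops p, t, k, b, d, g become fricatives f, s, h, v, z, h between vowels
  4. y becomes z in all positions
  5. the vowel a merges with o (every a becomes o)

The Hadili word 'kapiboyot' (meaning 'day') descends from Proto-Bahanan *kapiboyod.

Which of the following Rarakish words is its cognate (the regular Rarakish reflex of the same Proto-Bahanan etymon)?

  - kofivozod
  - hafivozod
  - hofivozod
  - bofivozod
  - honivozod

Rarakish: *kapiboyod > hapiboyod > hafivoyod > hafivozod > hofivozod  (by unconditioned shift, intervocalic lenition, unconditioned shift, vowel merger)

hofivozod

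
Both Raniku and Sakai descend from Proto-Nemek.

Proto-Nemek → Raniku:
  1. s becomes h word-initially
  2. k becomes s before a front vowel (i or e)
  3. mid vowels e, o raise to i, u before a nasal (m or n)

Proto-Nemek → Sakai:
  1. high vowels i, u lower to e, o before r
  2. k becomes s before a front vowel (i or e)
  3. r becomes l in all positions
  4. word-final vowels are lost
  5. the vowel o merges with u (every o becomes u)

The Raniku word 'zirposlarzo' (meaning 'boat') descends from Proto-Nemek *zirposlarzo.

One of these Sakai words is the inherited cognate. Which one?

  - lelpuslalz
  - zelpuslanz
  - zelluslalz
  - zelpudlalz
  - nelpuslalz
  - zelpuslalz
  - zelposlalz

Sakai: start from *zirposlarzo.
  rule 1 (pre-rhotic lowering): zirposlarzo → zerposlarzo
  rule 2: no change — zerposlarzo
  rule 3 (unconditioned shift): zerposlarzo → zelposlalzo
  rule 4 (apocope): zelposlalzo → zelposlalz
  rule 5 (vowel merger): zelposlalz → zelpuslalz
  ⇒ Sakai zelpuslalz
The other candidates each miss or misapply at least one Sakai change.

zelpuslalz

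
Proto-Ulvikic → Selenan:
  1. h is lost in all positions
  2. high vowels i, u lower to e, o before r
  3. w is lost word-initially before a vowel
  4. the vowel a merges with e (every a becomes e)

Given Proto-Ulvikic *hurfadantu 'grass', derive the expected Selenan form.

orfedentu

Selenan: start from *hurfadantu.
  rule 1 (h-loss): hurfadantu → urfadantu
  rule 2 (pre-rhotic lowering): urfadantu → orfadantu
  rule 3: no change — orfadantu
  rule 4 (vowel merger): orfadantu → orfedentu
  ⇒ Selenan orfedentu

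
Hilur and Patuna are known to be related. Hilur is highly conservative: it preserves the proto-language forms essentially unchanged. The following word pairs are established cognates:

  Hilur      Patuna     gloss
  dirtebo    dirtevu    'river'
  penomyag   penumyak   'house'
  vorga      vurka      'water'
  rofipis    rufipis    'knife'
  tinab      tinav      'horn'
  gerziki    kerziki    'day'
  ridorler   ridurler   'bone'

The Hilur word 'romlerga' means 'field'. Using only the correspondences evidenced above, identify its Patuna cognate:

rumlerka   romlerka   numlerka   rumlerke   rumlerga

rumlerka

penomyag ~ penumyak — Hilur o corresponds to Patuna u after a consonant, before a nasal.
vorga ~ vurka — Hilur g corresponds to Patuna k after a consonant, before a back vowel.
Applying these to Hilur 'romlerga':
  romlerga → rumlerga   (o→u after a consonant, before a nasal)
  rumlerga → rumlerka   (g→k after a consonant, before a back vowel)
So the Patuna cognate is 'rumlerka'.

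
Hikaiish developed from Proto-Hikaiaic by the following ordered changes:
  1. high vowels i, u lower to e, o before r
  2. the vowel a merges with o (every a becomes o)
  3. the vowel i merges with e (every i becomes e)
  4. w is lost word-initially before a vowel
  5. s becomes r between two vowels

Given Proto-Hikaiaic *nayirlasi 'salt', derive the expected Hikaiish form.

Hikaiish: *nayirlasi > nayerlasi > noyerlosi > noyerlose > noyerlore  (by pre-rhotic lowering, vowel merger, vowel merger, rhotacism)

noyerlore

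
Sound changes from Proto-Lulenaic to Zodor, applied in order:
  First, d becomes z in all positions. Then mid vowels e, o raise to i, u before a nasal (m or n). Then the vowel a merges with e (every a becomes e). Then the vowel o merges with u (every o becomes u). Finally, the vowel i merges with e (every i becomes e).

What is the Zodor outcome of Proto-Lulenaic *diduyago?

Zodor: start from *diduyago.
  rule 1 (unconditioned shift): diduyago → zizuyago
  rule 2: no change — zizuyago
  rule 3 (vowel merger): zizuyago → zizuyego
  rule 4 (vowel merger): zizuyego → zizuyegu
  rule 5 (vowel merger): zizuyegu → zezuyegu
  ⇒ Zodor zezuyegu

zezuyegu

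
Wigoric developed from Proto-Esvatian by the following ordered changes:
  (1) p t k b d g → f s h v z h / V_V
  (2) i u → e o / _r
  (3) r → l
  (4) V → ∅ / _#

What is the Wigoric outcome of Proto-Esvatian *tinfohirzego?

Wigoric: *tinfohirzego
  tinfohirzego → tinfohirzeho   [intervocalic lenition]
  tinfohirzeho → tinfoherzeho   [pre-rhotic lowering]
  tinfoherzeho → tinfohelzeho   [unconditioned shift]
  tinfohelzeho → tinfohelzeh   [apocope]
  giving Wigoric tinfohelzeh.

tinfohelzeh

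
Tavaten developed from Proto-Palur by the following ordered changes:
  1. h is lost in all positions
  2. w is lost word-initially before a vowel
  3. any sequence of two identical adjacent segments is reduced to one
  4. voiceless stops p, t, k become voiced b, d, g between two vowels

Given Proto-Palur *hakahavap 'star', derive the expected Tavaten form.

Tavaten: start from *hakahavap.
  rule 1 (h-loss): hakahavap → akaavap
  rule 2: no change — akaavap
  rule 3 (degemination): akaavap → akavap
  rule 4 (intervocalic voicing): akavap → agavap
  ⇒ Tavaten agavap

agavap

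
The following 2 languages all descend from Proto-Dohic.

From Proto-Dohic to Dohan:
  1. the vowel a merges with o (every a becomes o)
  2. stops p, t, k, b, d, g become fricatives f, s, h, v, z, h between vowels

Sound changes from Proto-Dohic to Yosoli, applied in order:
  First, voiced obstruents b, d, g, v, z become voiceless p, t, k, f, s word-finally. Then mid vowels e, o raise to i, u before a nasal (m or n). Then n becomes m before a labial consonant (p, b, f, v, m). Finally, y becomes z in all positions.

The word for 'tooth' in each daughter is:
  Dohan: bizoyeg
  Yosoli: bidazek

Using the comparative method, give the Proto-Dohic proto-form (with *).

*bidayeg

Position 7: Dohan has g, Yosoli has k. Dohan preserves g here (none of its changes turn any other segment into g), so the proto-segment is *g.
Position 4: Dohan has o, Yosoli has a. Yosoli preserves a here (none of its changes turn any other segment into a), so the proto-segment is *a.
Position 5: Dohan has y, Yosoli has z. Dohan preserves y here (none of its changes turn any other segment into y), so the proto-segment is *y.
Continuing position by position gives *bidayeg; check it forward:
Dohan: *bidayeg
  bidayeg → bidoyeg   [vowel merger]
  bidoyeg → bizoyeg   [intervocalic lenition]
  giving Dohan bizoyeg.
Yosoli: *bidayeg
  bidayeg → bidayek   [final devoicing]
  bidayek (rule 2 does not apply)
  bidayek (rule 3 does not apply)
  bidayek → bidazek   [unconditioned shift]
  giving Yosoli bidazek.
Only *bidayeg yields all of Dohan bizoyeg, Yosoli bidazek.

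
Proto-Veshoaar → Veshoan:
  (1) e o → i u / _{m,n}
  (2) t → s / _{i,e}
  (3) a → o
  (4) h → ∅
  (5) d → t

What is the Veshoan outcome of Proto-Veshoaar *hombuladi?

Veshoan: *hombuladi > humbuladi > humbulodi > umbulodi > umbuloti  (by pre-nasal raising, vowel merger, h-loss, unconditioned shift)

umbuloti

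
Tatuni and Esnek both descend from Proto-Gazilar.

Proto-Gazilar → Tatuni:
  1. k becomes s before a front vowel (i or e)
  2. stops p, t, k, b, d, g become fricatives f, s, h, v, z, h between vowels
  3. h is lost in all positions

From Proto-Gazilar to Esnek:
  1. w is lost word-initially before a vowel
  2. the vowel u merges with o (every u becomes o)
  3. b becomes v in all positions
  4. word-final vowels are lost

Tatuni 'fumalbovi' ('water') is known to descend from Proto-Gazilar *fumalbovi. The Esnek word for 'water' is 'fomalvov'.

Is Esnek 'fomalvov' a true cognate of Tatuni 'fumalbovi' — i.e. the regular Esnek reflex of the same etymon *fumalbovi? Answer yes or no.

yes

Derive the expected Esnek reflex of *fumalbovi:
Esnek: *fumalbovi
  fumalbovi (rule 1 does not apply)
  fumalbovi → fomalbovi   [vowel merger]
  fomalbovi → fomalvovi   [unconditioned shift]
  fomalvovi → fomalvov   [apocope]
  giving Esnek fomalvov.
Esnek 'fomalvov' matches the regular reflex exactly, so the pair is cognate.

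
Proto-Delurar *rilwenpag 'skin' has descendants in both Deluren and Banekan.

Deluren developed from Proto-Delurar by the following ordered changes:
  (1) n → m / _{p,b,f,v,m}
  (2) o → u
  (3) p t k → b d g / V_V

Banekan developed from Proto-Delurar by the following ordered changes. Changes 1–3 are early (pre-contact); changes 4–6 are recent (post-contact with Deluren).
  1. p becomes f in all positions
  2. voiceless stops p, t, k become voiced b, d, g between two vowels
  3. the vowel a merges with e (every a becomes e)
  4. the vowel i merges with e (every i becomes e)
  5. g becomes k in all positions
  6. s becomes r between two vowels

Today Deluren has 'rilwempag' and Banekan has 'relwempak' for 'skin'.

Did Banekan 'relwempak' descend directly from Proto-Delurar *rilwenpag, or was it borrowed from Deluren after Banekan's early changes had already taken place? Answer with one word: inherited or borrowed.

If inherited, *rilwenpag would pass through all of Banekan's changes:
Banekan: start from *rilwenpag.
  rule 1 (unconditioned shift): rilwenpag → rilwenfag
  rule 2: no change — rilwenfag
  rule 3 (vowel merger): rilwenfag → rilwenfeg
  rule 4 (vowel merger): rilwenfeg → relwenfeg
  rule 5 (unconditioned shift): relwenfeg → relwenfek
  rule 6: no change — relwenfek
  ⇒ Banekan relwenfek
If borrowed from Deluren 'rilwempag' after the early changes, it would undergo only the recent ones:
  rule 4 (vowel merger): rilwempag → relwempag
  rule 5 (unconditioned shift): relwempag → relwempak
  rule 6 (rhotacism): no change (relwempak)
  ⇒ as a loan: relwempak
Banekan 'relwempak' matches the loan outcome 'relwempak', not the inherited 'relwenfek' — it skipped the early Banekan changes, so it was borrowed from Deluren.

borrowed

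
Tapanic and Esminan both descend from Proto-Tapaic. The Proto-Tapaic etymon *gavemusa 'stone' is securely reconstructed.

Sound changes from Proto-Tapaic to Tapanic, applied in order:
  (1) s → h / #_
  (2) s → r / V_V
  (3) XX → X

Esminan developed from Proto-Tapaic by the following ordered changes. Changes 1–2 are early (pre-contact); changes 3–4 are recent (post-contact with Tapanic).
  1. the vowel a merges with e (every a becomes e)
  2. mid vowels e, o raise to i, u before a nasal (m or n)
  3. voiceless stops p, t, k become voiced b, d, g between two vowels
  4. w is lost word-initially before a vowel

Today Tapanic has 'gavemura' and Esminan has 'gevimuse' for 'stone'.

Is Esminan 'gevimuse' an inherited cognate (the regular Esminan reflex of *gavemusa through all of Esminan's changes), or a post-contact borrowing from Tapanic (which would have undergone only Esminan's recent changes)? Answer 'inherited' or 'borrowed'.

If inherited, *gavemusa would pass through all of Esminan's changes:
Esminan: *gavemusa > gevemuse > gevimuse  (by vowel merger, pre-nasal raising)
If borrowed from Tapanic 'gavemura' after the early changes, it would undergo only the recent ones:
  rule 3 (intervocalic voicing): no change (gavemura)
  rule 4 (glide loss): no change (gavemura)
  ⇒ as a loan: gavemura
Esminan 'gevimuse' matches the inherited outcome exactly, so it is an inherited cognate, not a loan.

inherited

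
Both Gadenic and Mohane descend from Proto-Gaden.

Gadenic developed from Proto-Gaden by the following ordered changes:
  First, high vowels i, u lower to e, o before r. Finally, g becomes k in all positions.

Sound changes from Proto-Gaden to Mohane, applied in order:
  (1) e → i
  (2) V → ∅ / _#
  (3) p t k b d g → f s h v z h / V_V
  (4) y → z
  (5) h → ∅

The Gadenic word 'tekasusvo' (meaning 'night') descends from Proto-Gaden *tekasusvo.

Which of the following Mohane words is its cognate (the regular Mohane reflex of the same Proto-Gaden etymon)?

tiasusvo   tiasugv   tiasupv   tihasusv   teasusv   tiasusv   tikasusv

tiasusv

Mohane: start from *tekasusvo.
  rule 1 (vowel merger): tekasusvo → tikasusvo
  rule 2 (apocope): tikasusvo → tikasusv
  rule 3 (intervocalic lenition): tikasusv → tihasusv
  rule 4: no change — tihasusv
  rule 5 (h-loss): tihasusv → tiasusv
  ⇒ Mohane tiasusv
Among the options, 'tiasusv' alone shows every Mohane change applied in order.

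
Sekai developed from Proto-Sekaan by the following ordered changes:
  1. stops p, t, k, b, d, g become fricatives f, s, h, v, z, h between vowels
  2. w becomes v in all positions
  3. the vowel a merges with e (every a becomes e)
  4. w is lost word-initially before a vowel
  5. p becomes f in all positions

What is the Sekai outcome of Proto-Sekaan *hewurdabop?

Sekai: start from *hewurdabop.
  rule 1 (intervocalic lenition): hewurdabop → hewurdavop
  rule 2 (unconditioned shift): hewurdavop → hevurdavop
  rule 3 (vowel merger): hevurdavop → hevurdevop
  rule 4: no change — hevurdevop
  rule 5 (unconditioned shift): hevurdevop → hevurdevof
  ⇒ Sekai hevurdevof

hevurdevof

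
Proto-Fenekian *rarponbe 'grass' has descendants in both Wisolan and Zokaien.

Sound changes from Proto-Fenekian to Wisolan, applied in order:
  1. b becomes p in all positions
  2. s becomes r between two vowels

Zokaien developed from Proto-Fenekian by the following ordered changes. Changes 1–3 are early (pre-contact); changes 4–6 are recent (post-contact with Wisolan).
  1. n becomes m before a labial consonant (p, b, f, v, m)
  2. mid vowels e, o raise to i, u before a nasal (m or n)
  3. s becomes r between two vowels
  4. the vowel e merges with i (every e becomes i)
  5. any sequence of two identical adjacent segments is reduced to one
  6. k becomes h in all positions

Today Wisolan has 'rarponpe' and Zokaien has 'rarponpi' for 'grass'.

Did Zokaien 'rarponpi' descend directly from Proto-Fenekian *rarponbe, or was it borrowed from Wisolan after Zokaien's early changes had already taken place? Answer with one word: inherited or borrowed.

borrowed

If inherited, *rarponbe would pass through all of Zokaien's changes:
Zokaien: *rarponbe
  rarponbe → rarpombe   [nasal place assimilation]
  rarpombe → rarpumbe   [pre-nasal raising]
  rarpumbe (rule 3 does not apply)
  rarpumbe → rarpumbi   [vowel merger]
  rarpumbi (rule 5 does not apply)
  rarpumbi (rule 6 does not apply)
  giving Zokaien rarpumbi.
If borrowed from Wisolan 'rarponpe' after the early changes, it would undergo only the recent ones:
  rule 4 (vowel merger): rarponpe → rarponpi
  rule 5 (degemination): no change (rarponpi)
  rule 6 (unconditioned shift): no change (rarponpi)
  ⇒ as a loan: rarponpi
Zokaien 'rarponpi' matches the loan outcome 'rarponpi', not the inherited 'rarpumbi' — it skipped the early Zokaien changes, so it was borrowed from Wisolan.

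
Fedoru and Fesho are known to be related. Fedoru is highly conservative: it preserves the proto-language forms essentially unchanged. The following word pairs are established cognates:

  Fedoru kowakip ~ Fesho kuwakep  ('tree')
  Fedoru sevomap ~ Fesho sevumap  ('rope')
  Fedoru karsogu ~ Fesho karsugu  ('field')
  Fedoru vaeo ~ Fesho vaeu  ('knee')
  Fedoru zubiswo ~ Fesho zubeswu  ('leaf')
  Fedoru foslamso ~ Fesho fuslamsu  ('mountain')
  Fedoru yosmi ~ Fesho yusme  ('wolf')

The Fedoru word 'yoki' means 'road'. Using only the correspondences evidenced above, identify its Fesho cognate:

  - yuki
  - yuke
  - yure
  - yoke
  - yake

yuke

kowakip ~ kuwakep, karsogu ~ karsugu — Fedoru o corresponds to Fesho u after a consonant, before a consonant other than r, m, n, p, b, f, v.
yosmi ~ yusme — Fedoru i corresponds to Fesho e word-finally.
Applying these to Fedoru 'yoki':
  yoki → yuki   (o→u after a consonant, before a consonant other than r, m, n, p, b, f, v)
  yuki → yuke   (i→e word-finally)
So the Fesho cognate is 'yuke'.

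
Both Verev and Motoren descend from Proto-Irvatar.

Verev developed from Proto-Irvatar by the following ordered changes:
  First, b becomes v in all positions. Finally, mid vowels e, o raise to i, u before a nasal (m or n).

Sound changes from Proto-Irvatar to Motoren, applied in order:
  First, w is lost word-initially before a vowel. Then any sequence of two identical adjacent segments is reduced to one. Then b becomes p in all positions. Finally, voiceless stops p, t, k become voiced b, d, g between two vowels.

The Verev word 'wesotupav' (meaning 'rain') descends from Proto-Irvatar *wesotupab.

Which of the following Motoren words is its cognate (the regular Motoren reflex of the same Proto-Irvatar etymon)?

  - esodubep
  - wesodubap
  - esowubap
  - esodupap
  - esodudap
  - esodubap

Motoren: start from *wesotupab.
  rule 1 (glide loss): wesotupab → esotupab
  rule 2: no change — esotupab
  rule 3 (unconditioned shift): esotupab → esotupap
  rule 4 (intervocalic voicing): esotupap → esodubap
  ⇒ Motoren esodubap
The other candidates each miss or misapply at least one Motoren change.

esodubap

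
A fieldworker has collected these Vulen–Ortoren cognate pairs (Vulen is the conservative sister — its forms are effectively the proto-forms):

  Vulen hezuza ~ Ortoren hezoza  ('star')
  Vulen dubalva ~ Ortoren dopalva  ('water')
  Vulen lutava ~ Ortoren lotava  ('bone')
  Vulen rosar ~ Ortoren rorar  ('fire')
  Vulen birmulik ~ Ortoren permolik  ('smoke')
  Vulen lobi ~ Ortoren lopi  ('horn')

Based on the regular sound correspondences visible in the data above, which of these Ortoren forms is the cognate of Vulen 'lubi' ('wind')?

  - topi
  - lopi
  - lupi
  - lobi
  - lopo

dubalva ~ dopalva — Vulen u corresponds to Ortoren o after a consonant, before a labial obstruent.
lobi ~ lopi — Vulen b corresponds to Ortoren p between vowels (before a front vowel).
Applying these to Vulen 'lubi':
  lubi → lobi   (u→o after a consonant, before a labial obstruent)
  lobi → lopi   (b→p between vowels (before a front vowel))
So the Ortoren cognate is 'lopi'.

lopi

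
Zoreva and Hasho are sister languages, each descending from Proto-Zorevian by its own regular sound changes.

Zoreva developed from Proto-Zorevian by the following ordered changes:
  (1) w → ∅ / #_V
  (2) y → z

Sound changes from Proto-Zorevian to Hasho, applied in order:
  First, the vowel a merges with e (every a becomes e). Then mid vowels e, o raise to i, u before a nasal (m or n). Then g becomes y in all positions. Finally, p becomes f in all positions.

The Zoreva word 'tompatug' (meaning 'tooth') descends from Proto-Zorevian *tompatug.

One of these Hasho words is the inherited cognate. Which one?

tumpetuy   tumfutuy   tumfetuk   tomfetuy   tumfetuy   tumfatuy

tumfetuy

Hasho: *tompatug
  tompatug → tompetug   [vowel merger]
  tompetug → tumpetug   [pre-nasal raising]
  tumpetug → tumpetuy   [unconditioned shift]
  tumpetuy → tumfetuy   [unconditioned shift]
  giving Hasho tumfetuy.
The other candidates each miss or misapply at least one Hasho change.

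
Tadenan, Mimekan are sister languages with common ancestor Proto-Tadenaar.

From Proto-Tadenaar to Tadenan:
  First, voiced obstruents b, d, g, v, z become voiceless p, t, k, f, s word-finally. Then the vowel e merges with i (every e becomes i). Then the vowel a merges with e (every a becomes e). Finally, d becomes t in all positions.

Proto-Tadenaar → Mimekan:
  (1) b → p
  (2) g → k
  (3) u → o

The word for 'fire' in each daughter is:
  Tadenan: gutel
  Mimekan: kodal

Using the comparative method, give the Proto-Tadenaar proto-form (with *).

*gudal

Position 4: Tadenan has e, Mimekan has a. Mimekan preserves a here (none of its changes turn any other segment into a), so the proto-segment is *a.
Position 2: Tadenan has u, Mimekan has o. Tadenan preserves u here (none of its changes turn any other segment into u), so the proto-segment is *u.
Position 1: Tadenan has g, Mimekan has k. Tadenan preserves g here (none of its changes turn any other segment into g), so the proto-segment is *g.
Verify the candidate proto-form against each daughter:
Tadenan: *gudal > gudel > gutel  (by vowel merger, unconditioned shift)
Mimekan: *gudal > kudal > kodal  (by unconditioned shift, vowel merger)
Only *gudal yields all of Tadenan gutel, Mimekan kodal.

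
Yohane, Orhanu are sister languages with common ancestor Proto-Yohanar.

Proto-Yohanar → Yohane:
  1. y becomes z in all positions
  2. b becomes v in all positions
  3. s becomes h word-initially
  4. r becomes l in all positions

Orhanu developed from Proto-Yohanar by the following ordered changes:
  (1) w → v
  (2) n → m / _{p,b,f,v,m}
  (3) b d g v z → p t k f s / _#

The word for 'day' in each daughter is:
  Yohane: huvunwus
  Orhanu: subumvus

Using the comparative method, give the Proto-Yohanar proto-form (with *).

*subunwus

Position 1: Yohane has h, Orhanu has s. Taking the neighbouring segments as reconstructed: Yohane h could go back to *s or *h; Orhanu s can only go back to *s — the one source consistent with every daughter is *s.
Position 3: Yohane has v, Orhanu has b. Orhanu preserves b here (none of its changes turn any other segment into b), so the proto-segment is *b.
Position 5: Yohane has n, Orhanu has m. Yohane preserves n here (none of its changes turn any other segment into n), so the proto-segment is *n.
This points to *subunwus. Verify forward in each daughter:
Yohane: *subunwus
  subunwus (rule 1 does not apply)
  subunwus → suvunwus   [unconditioned shift]
  suvunwus → huvunwus   [debuccalisation]
  huvunwus (rule 4 does not apply)
  giving Yohane huvunwus.
Orhanu: *subunwus
  subunwus → subunvus   [unconditioned shift]
  subunvus → subumvus   [nasal place assimilation]
  subumvus (rule 3 does not apply)
  giving Orhanu subumvus.
*subunwus is the unique common source.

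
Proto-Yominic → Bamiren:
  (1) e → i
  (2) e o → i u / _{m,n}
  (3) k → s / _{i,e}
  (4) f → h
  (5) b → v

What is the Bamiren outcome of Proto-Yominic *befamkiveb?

Bamiren: *befamkiveb
  befamkiveb → bifamkivib   [vowel merger]
  bifamkivib (rule 2 does not apply)
  bifamkivib → bifamsivib   [palatalisation]
  bifamsivib → bihamsivib   [unconditioned shift]
  bihamsivib → vihamsiviv   [unconditioned shift]
  giving Bamiren vihamsiviv.

vihamsiviv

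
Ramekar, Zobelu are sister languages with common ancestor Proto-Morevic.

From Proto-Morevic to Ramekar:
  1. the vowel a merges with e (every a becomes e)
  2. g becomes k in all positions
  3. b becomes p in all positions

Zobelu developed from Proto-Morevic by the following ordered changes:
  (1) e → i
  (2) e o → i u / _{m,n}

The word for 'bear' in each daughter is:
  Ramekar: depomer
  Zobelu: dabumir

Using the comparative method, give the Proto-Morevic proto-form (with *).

Position 3: Ramekar has p, Zobelu has b. Zobelu preserves b here (none of its changes turn any other segment into b), so the proto-segment is *b.
Position 2: Ramekar has e, Zobelu has a. Zobelu preserves a here (none of its changes turn any other segment into a), so the proto-segment is *a.
Verify the candidate proto-form against each daughter:
Ramekar: *dabomer > debomer > depomer  (by vowel merger, unconditioned shift)
Zobelu: start from *dabomer.
  rule 1 (vowel merger): dabomer → dabomir
  rule 2 (pre-nasal raising): dabomir → dabumir
  ⇒ Zobelu dabumir
*dabomer is the unique common source.

*dabomer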